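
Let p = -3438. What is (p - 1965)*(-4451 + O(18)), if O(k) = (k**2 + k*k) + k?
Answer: 20450355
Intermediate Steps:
O(k) = k + 2*k**2 (O(k) = (k**2 + k**2) + k = 2*k**2 + k = k + 2*k**2)
(p - 1965)*(-4451 + O(18)) = (-3438 - 1965)*(-4451 + 18*(1 + 2*18)) = -5403*(-4451 + 18*(1 + 36)) = -5403*(-4451 + 18*37) = -5403*(-4451 + 666) = -5403*(-3785) = 20450355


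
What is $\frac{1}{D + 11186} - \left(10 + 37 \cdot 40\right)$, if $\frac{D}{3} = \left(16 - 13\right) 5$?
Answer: $- \frac{16734189}{11231} \approx -1490.0$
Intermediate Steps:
$D = 45$ ($D = 3 \left(16 - 13\right) 5 = 3 \cdot 3 \cdot 5 = 3 \cdot 15 = 45$)
$\frac{1}{D + 11186} - \left(10 + 37 \cdot 40\right) = \frac{1}{45 + 11186} - \left(10 + 37 \cdot 40\right) = \frac{1}{11231} - \left(10 + 1480\right) = \frac{1}{11231} - 1490 = - \frac{16734189}{11231}$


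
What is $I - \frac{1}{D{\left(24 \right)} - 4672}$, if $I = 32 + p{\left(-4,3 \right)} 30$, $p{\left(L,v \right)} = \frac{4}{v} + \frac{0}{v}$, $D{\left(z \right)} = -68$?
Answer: $\frac{341281}{4740} \approx 72.0$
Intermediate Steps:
$p{\left(L,v \right)} = \frac{4}{v}$ ($p{\left(L,v \right)} = \frac{4}{v} + 0 = \frac{4}{v}$)
$I = 72$ ($I = 32 + \frac{4}{3} \cdot 30 = 32 + 40 = 72$)
$I - \frac{1}{D{\left(24 \right)} - 4672} = 72 - \frac{1}{-68 - 4672} = 72 - \frac{1}{-4740} = 72 - - \frac{1}{4740} = 72 + \frac{1}{4740} = \frac{341281}{4740}$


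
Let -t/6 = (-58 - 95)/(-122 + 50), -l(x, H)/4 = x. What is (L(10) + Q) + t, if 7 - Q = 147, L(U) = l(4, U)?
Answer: -675/4 ≈ -168.75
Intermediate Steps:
l(x, H) = -4*x
L(U) = -16 (L(U) = -4*4 = -16)
Q = -140 (Q = 7 - 1*147 = 7 - 147 = -140)
t = -51/4 (t = -6*(-58 - 95)/(-122 + 50) = -(-918)/(-72) = -(-918)*(-1)/72 = -6*17/8 = -51/4 ≈ -12.750)
(L(10) + Q) + t = (-16 - 140) - 51/4 = -156 - 51/4 = -675/4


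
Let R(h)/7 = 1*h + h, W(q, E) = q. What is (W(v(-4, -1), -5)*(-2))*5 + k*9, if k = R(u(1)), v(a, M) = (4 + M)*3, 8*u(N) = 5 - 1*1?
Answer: -27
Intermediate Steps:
u(N) = 1/2 (u(N) = (5 - 1*1)/8 = (5 - 1)/8 = (1/8)*4 = 1/2)
v(a, M) = 12 + 3*M
R(h) = 14*h (R(h) = 7*(1*h + h) = 7*(h + h) = 7*(2*h) = 14*h)
k = 7 (k = 14*(1/2) = 7)
(W(v(-4, -1), -5)*(-2))*5 + k*9 = ((12 + 3*(-1))*(-2))*5 + 7*9 = ((12 - 3)*(-2))*5 + 63 = (9*(-2))*5 + 63 = -18*5 + 63 = -90 + 63 = -27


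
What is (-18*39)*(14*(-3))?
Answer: 29484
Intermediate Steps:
(-18*39)*(14*(-3)) = -702*(-42) = 29484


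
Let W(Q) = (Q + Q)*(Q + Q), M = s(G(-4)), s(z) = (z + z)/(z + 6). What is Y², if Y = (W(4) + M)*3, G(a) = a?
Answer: 32400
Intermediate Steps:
s(z) = 2*z/(6 + z) (s(z) = (2*z)/(6 + z) = 2*z/(6 + z))
M = -4 (M = 2*(-4)/(6 - 4) = 2*(-4)/2 = 2*(-4)*(½) = -4)
W(Q) = 4*Q² (W(Q) = (2*Q)*(2*Q) = 4*Q²)
Y = 180 (Y = (4*4² - 4)*3 = (4*16 - 4)*3 = (64 - 4)*3 = 60*3 = 180)
Y² = 180² = 32400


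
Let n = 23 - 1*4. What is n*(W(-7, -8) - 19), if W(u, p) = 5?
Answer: -266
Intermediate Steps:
n = 19 (n = 23 - 4 = 19)
n*(W(-7, -8) - 19) = 19*(5 - 19) = 19*(-14) = -266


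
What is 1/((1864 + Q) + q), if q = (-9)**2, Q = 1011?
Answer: 1/2956 ≈ 0.00033830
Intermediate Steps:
q = 81
1/((1864 + Q) + q) = 1/((1864 + 1011) + 81) = 1/(2875 + 81) = 1/2956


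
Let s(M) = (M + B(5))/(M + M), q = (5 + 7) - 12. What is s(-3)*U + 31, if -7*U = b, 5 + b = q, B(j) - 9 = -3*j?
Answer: 449/14 ≈ 32.071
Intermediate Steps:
B(j) = 9 - 3*j
q = 0 (q = 12 - 12 = 0)
b = -5 (b = -5 + 0 = -5)
U = 5/7 (U = -⅐*(-5) = 5/7 ≈ 0.71429)
s(M) = (-6 + M)/(2*M) (s(M) = (M + (9 - 3*5))/(M + M) = (M + (9 - 15))/((2*M)) = (M - 6)*(1/(2*M)) = (-6 + M)*(1/(2*M)) = (-6 + M)/(2*M))
s(-3)*U + 31 = ((½)*(-6 - 3)/(-3))*(5/7) + 31 = ((½)*(-⅓)*(-9))*(5/7) + 31 = (3/2)*(5/7) + 31 = 15/14 + 31 = 449/14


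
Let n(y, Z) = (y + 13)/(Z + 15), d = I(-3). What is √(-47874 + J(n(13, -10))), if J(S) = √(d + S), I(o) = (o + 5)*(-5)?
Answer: √(-1196850 + 10*I*√30)/5 ≈ 0.0050066 + 218.8*I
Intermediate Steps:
I(o) = -25 - 5*o (I(o) = (5 + o)*(-5) = -25 - 5*o)
d = -10 (d = -25 - 5*(-3) = -25 + 15 = -10)
n(y, Z) = (13 + y)/(15 + Z)
J(S) = √(-10 + S)
√(-47874 + J(n(13, -10))) = √(-47874 + √(-10 + (13 + 13)/(15 - 10))) = √(-47874 + √(-10 + 26/5)) = √(-47874 + √(-24/5)) = √(-47874 + 2*I*√30/5)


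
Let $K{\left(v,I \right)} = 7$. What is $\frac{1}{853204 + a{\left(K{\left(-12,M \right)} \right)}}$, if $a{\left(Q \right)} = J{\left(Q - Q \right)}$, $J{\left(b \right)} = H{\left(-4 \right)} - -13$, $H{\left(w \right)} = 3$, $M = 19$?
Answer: $\frac{1}{853220} \approx 1.172 \cdot 10^{-6}$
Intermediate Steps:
$J{\left(b \right)} = 16$ ($J{\left(b \right)} = 3 - -13 = 3 + 13 = 16$)
$a{\left(Q \right)} = 16$
$\frac{1}{853204 + a{\left(K{\left(-12,M \right)} \right)}} = \frac{1}{853204 + 16} = \frac{1}{853220}$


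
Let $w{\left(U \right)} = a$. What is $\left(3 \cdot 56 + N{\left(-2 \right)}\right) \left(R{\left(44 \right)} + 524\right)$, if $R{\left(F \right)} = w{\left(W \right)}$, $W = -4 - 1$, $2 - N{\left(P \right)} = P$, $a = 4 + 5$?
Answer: $91676$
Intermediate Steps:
$a = 9$
$N{\left(P \right)} = 2 - P$
$W = -5$ ($W = -4 - 1 = -5$)
$w{\left(U \right)} = 9$
$R{\left(F \right)} = 9$
$\left(3 \cdot 56 + N{\left(-2 \right)}\right) \left(R{\left(44 \right)} + 524\right) = \left(3 \cdot 56 + \left(2 - -2\right)\right) \left(9 + 524\right) = \left(168 + \left(2 + 2\right)\right) 533 = \left(168 + 4\right) 533 = 172 \cdot 533 = 91676$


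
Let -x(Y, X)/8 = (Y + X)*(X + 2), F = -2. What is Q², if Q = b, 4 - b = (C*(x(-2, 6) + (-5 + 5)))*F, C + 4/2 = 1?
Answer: 266256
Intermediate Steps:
C = -1 (C = -2 + 1 = -1)
x(Y, X) = -8*(2 + X)*(X + Y) (x(Y, X) = -8*(Y + X)*(X + 2) = -8*(X + Y)*(2 + X) = -8*(2 + X)*(X + Y))
b = 516 (b = 4 - (-((-16*6 - 16*(-2) - 8*6² - 8*6*(-2)) + (-5 + 5)))*(-2) = 4 - (-((-96 + 32 - 8*36 + 96) + 0))*(-2) = 4 - (-((-96 + 32 - 288 + 96) + 0))*(-2) = 4 - (-(-256 + 0))*(-2) = 4 - (-1*(-256))*(-2) = 4 - 256*(-2) = 4 - 1*(-512) = 4 + 512 = 516)
Q = 516
Q² = 516² = 266256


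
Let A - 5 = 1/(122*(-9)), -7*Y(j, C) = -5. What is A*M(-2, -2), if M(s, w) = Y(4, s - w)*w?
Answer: -27445/3843 ≈ -7.1416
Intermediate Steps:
Y(j, C) = 5/7 (Y(j, C) = -⅐*(-5) = 5/7)
M(s, w) = 5*w/7
A = 5489/1098 (A = 5 + 1/(122*(-9)) = 5 + 1/(-1098) = 5 - 1/1098 = 5489/1098 ≈ 4.9991)
A*M(-2, -2) = 5489*((5/7)*(-2))/1098 = (5489/1098)*(-10/7) = -27445/3843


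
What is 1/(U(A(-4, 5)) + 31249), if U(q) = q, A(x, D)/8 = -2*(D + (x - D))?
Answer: 1/31313 ≈ 3.1936e-5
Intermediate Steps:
A(x, D) = -16*x (A(x, D) = 8*(-2*(D + (x - D))) = 8*(-2*x) = -16*x)
1/(U(A(-4, 5)) + 31249) = 1/(-16*(-4) + 31249) = 1/(64 + 31249) = 1/31313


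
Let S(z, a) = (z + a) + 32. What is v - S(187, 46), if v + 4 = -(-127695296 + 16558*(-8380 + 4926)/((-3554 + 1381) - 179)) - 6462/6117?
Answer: 153068499563125/1198932 ≈ 1.2767e+8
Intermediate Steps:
S(z, a) = 32 + a + z (S(z, a) = (a + z) + 32 = 32 + a + z)
v = 153068817280105/1198932 (v = -4 + (-(-127695296 + 16558*(-8380 + 4926)/((-3554 + 1381) - 179)) - 6462/6117) = -4 + (-(-127695296 - 57191332/(-2173 - 179)) - 6462*1/6117) = -4 + (-16558/(1/(-3454/(-2352) - 7712)) - 2154/2039) = -4 + (-16558/(1/(-3454*(-1/2352) - 7712)) - 2154/2039) = -4 + (-16558/(1/(1727/1176 - 7712)) - 2154/2039) = -4 + (-16558/(1/(-9067585/1176)) - 2154/2039) = -4 + (-16558/(-1176/9067585) - 2154/2039) = -4 + (-16558*(-9067585/1176) - 2154/2039) = -4 + (75070536215/588 - 2154/2039) = -4 + 153068822075833/1198932 = 153068817280105/1198932 ≈ 1.2767e+8)
v - S(187, 46) = 153068817280105/1198932 - (32 + 46 + 187) = 153068817280105/1198932 - 1*265 = 153068817280105/1198932 - 265 = 153068499563125/1198932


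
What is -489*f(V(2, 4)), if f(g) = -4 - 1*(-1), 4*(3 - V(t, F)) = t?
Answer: 1467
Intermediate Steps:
V(t, F) = 3 - t/4
f(g) = -3 (f(g) = -4 + 1 = -3)
-489*f(V(2, 4)) = -489*(-3) = 1467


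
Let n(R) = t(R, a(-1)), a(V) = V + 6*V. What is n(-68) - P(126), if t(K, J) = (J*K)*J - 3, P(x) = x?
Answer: -3461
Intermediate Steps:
a(V) = 7*V
t(K, J) = -3 + K*J² (t(K, J) = K*J² - 3 = -3 + K*J²)
n(R) = -3 + 49*R (n(R) = -3 + R*(7*(-1))² = -3 + R*(-7)² = -3 + R*49 = -3 + 49*R)
n(-68) - P(126) = (-3 + 49*(-68)) - 1*126 = (-3 - 3332) - 126 = -3335 - 126 = -3461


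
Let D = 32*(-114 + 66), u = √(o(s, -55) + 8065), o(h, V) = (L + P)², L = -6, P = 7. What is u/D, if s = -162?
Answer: -√8066/1536 ≈ -0.058471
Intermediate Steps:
o(h, V) = 1 (o(h, V) = (-6 + 7)² = 1² = 1)
u = √8066 (u = √(1 + 8065) = √8066 ≈ 89.811)
D = -1536 (D = 32*(-48) = -1536)
u/D = √8066/(-1536) = √8066*(-1/1536) = -√8066/1536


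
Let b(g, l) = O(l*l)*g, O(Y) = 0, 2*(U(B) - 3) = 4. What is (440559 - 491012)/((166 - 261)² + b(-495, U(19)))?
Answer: -50453/9025 ≈ -5.5904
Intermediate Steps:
U(B) = 5 (U(B) = 3 + (½)*4 = 3 + 2 = 5)
b(g, l) = 0 (b(g, l) = 0*g = 0)
(440559 - 491012)/((166 - 261)² + b(-495, U(19))) = (440559 - 491012)/((166 - 261)² + 0) = -50453/((-95)² + 0) = -50453/(9025 + 0) = -50453/9025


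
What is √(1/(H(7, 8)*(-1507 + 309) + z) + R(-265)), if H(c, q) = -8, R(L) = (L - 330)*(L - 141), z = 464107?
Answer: √54204240802578861/473691 ≈ 491.50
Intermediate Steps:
R(L) = (-330 + L)*(-141 + L)
√(1/(H(7, 8)*(-1507 + 309) + z) + R(-265)) = √(1/(-8*(-1507 + 309) + 464107) + (46530 + (-265)² - 471*(-265))) = √(1/(-8*(-1198) + 464107) + (46530 + 70225 + 124815)) = √(1/(9584 + 464107) + 241570) = √(1/473691 + 241570) = √(114429534871/473691) = √54204240802578861/473691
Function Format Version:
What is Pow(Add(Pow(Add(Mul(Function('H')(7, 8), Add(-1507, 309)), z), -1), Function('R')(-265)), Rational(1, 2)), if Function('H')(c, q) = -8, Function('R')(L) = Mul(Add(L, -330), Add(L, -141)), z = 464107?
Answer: Mul(Rational(1, 473691), Pow(54204240802578861, Rational(1, 2))) ≈ 491.50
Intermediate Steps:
Function('R')(L) = Mul(Add(-330, L), Add(-141, L))
Pow(Add(Pow(Add(Mul(Function('H')(7, 8), Add(-1507, 309)), z), -1), Function('R')(-265)), Rational(1, 2)) = Pow(Add(Pow(Add(Mul(-8, Add(-1507, 309)), 464107), -1), Add(46530, Pow(-265, 2), Mul(-471, -265))), Rational(1, 2)) = Pow(Add(Pow(Add(Mul(-8, -1198), 464107), -1), Add(46530, 70225, 124815)), Rational(1, 2)) = Pow(Add(Pow(Add(9584, 464107), -1), 241570), Rational(1, 2)) = Pow(Add(Pow(473691, -1), 241570), Rational(1, 2)) = Pow(Add(Rational(1, 473691), 241570), Rational(1, 2)) = Pow(Rational(114429534871, 473691), Rational(1, 2)) = Mul(Rational(1, 473691), Pow(54204240802578861, Rational(1, 2)))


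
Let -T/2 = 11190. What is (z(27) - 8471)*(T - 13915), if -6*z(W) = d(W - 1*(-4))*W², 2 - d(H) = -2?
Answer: 325094315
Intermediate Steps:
d(H) = 4 (d(H) = 2 - 1*(-2) = 2 + 2 = 4)
T = -22380 (T = -2*11190 = -22380)
z(W) = -2*W²/3
(z(27) - 8471)*(T - 13915) = (-⅔*27² - 8471)*(-22380 - 13915) = (-⅔*729 - 8471)*(-36295) = (-486 - 8471)*(-36295) = -8957*(-36295) = 325094315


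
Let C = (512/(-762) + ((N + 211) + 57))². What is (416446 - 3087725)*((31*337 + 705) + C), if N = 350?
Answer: -152099464202937004/145161 ≈ -1.0478e+12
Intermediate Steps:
C = 55319980804/145161 (C = (512/(-762) + ((350 + 211) + 57))² = (512*(-1/762) + (561 + 57))² = (-256/381 + 618)² = (235202/381)² = 55319980804/145161 ≈ 3.8109e+5)
(416446 - 3087725)*((31*337 + 705) + C) = (416446 - 3087725)*((31*337 + 705) + 55319980804/145161) = -2671279*((10447 + 705) + 55319980804/145161) = -2671279*(11152 + 55319980804/145161) = -2671279*56938816276/145161 = -152099464202937004/145161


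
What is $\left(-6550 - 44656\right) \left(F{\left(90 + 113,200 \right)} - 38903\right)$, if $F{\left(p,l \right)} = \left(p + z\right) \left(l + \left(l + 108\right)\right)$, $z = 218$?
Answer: $-8959257790$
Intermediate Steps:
$F{\left(p,l \right)} = \left(108 + 2 l\right) \left(218 + p\right)$ ($F{\left(p,l \right)} = \left(p + 218\right) \left(l + \left(l + 108\right)\right) = \left(218 + p\right) \left(l + \left(108 + l\right)\right) = \left(218 + p\right) \left(108 + 2 l\right) = \left(108 + 2 l\right) \left(218 + p\right)$)
$\left(-6550 - 44656\right) \left(F{\left(90 + 113,200 \right)} - 38903\right) = \left(-6550 - 44656\right) \left(\left(23544 + 108 \left(90 + 113\right) + 436 \cdot 200 + 2 \cdot 200 \left(90 + 113\right)\right) - 38903\right) = - 51206 \left(\left(23544 + 108 \cdot 203 + 87200 + 2 \cdot 200 \cdot 203\right) - 38903\right) = - 51206 \left(\left(23544 + 21924 + 87200 + 81200\right) - 38903\right) = - 51206 \left(213868 - 38903\right) = \left(-51206\right) 174965 = -8959257790$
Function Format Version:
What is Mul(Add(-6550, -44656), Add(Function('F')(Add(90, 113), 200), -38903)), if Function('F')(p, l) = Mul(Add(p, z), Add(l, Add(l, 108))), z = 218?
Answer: -8959257790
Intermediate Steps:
Function('F')(p, l) = Mul(Add(108, Mul(2, l)), Add(218, p)) (Function('F')(p, l) = Mul(Add(p, 218), Add(l, Add(l, 108))) = Mul(Add(218, p), Add(l, Add(108, l))) = Mul(Add(218, p), Add(108, Mul(2, l))) = Mul(Add(108, Mul(2, l)), Add(218, p)))
Mul(Add(-6550, -44656), Add(Function('F')(Add(90, 113), 200), -38903)) = Mul(Add(-6550, -44656), Add(Add(23544, Mul(108, Add(90, 113)), Mul(436, 200), Mul(2, 200, Add(90, 113))), -38903)) = Mul(-51206, Add(Add(23544, Mul(108, 203), 87200, Mul(2, 200, 203)), -38903)) = Mul(-51206, Add(Add(23544, 21924, 87200, 81200), -38903)) = Mul(-51206, Add(213868, -38903)) = Mul(-51206, 174965) = -8959257790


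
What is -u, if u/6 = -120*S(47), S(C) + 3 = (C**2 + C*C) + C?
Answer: 3212640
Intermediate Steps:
S(C) = -3 + C + 2*C**2 (S(C) = -3 + ((C**2 + C*C) + C) = -3 + ((C**2 + C**2) + C) = -3 + (2*C**2 + C) = -3 + (C + 2*C**2) = -3 + C + 2*C**2)
u = -3212640 (u = 6*(-120*(-3 + 47 + 2*47**2)) = 6*(-120*(-3 + 47 + 2*2209)) = 6*(-120*(-3 + 47 + 4418)) = 6*(-120*4462) = 6*(-535440) = -3212640)
-u = -1*(-3212640) = 3212640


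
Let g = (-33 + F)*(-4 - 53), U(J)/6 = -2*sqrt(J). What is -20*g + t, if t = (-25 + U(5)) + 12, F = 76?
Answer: 49007 - 12*sqrt(5) ≈ 48980.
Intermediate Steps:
U(J) = -12*sqrt(J) (U(J) = 6*(-2*sqrt(J)) = -12*sqrt(J))
t = -13 - 12*sqrt(5) (t = (-25 - 12*sqrt(5)) + 12 = -13 - 12*sqrt(5) ≈ -39.833)
g = -2451 (g = (-33 + 76)*(-4 - 53) = 43*(-57) = -2451)
-20*g + t = -20*(-2451) + (-13 - 12*sqrt(5)) = 49020 + (-13 - 12*sqrt(5)) = 49007 - 12*sqrt(5)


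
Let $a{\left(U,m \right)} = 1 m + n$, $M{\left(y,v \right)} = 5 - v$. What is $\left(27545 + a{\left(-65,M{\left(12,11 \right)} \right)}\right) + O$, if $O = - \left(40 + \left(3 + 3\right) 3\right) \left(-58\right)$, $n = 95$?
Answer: $30998$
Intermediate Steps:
$a{\left(U,m \right)} = 95 + m$ ($a{\left(U,m \right)} = 1 m + 95 = m + 95 = 95 + m$)
$O = 3364$ ($O = - \left(40 + 6 \cdot 3\right) \left(-58\right) = - \left(40 + 18\right) \left(-58\right) = - 58 \left(-58\right) = \left(-1\right) \left(-3364\right) = 3364$)
$\left(27545 + a{\left(-65,M{\left(12,11 \right)} \right)}\right) + O = \left(27545 + \left(95 + \left(5 - 11\right)\right)\right) + 3364 = \left(27545 + \left(95 - 6\right)\right) + 3364 = \left(27545 + 89\right) + 3364 = 27634 + 3364 = 30998$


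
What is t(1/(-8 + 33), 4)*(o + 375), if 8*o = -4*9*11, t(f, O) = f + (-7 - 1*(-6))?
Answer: -7812/25 ≈ -312.48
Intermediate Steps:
t(f, O) = -1 + f (t(f, O) = f + (-7 + 6) = f - 1 = -1 + f)
o = -99/2 (o = (-4*9*11)/8 = (-36*11)/8 = (⅛)*(-396) = -99/2 ≈ -49.500)
t(1/(-8 + 33), 4)*(o + 375) = (-1 + 1/(-8 + 33))*(-99/2 + 375) = (-1 + 1/25)*(651/2) = -24/25*651/2 = -7812/25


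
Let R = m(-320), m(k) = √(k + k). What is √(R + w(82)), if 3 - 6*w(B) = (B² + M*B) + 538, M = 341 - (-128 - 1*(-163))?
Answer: √(-194106 + 288*I*√10)/6 ≈ 0.17226 + 73.429*I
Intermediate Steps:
M = 306 (M = 341 - (-128 + 163) = 341 - 1*35 = 341 - 35 = 306)
m(k) = √2*√k (m(k) = √(2*k) = √2*√k)
w(B) = -535/6 - 51*B - B²/6 (w(B) = ½ - ((B² + 306*B) + 538)/6 = ½ - (538 + B² + 306*B)/6 = ½ + (-269/3 - 51*B - B²/6) = -535/6 - 51*B - B²/6)
R = 8*I*√10 (R = √2*√(-320) = √2*(8*I*√5) = 8*I*√10 ≈ 25.298*I)
√(R + w(82)) = √(8*I*√10 + (-535/6 - 51*82 - ⅙*82²)) = √(8*I*√10 + (-535/6 - 4182 - ⅙*6724)) = √(8*I*√10 + (-535/6 - 4182 - 3362/3)) = √(8*I*√10 - 32351/6) = √(-32351/6 + 8*I*√10)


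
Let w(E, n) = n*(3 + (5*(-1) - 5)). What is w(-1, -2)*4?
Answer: 56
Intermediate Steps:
w(E, n) = -7*n (w(E, n) = n*(3 + (-5 - 5)) = n*(3 - 10) = n*(-7) = -7*n)
w(-1, -2)*4 = -7*(-2)*4 = 14*4 = 56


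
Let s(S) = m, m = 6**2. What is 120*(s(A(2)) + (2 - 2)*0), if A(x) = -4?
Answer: 4320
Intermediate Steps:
m = 36
s(S) = 36
120*(s(A(2)) + (2 - 2)*0) = 120*(36 + (2 - 2)*0) = 120*(36 + 0*0) = 120*(36 + 0) = 120*36 = 4320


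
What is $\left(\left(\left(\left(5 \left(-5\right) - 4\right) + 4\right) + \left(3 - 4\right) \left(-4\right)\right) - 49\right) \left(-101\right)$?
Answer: $7070$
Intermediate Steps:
$\left(\left(\left(\left(5 \left(-5\right) - 4\right) + 4\right) + \left(3 - 4\right) \left(-4\right)\right) - 49\right) \left(-101\right) = \left(\left(\left(\left(-25 - 4\right) + 4\right) + \left(3 - 4\right) \left(-4\right)\right) - 49\right) \left(-101\right) = \left(\left(\left(-29 + 4\right) - -4\right) - 49\right) \left(-101\right) = \left(\left(-25 + 4\right) - 49\right) \left(-101\right) = \left(-21 - 49\right) \left(-101\right) = \left(-70\right) \left(-101\right) = 7070$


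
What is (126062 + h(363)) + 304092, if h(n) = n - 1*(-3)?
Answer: 430520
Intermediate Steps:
h(n) = 3 + n (h(n) = n + 3 = 3 + n)
(126062 + h(363)) + 304092 = (126062 + (3 + 363)) + 304092 = (126062 + 366) + 304092 = 126428 + 304092 = 430520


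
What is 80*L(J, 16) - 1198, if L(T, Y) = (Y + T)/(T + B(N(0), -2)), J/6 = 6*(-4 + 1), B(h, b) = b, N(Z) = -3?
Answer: -12442/11 ≈ -1131.1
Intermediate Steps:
J = -108 (J = 6*(6*(-4 + 1)) = 6*(6*(-3)) = 6*(-18) = -108)
L(T, Y) = (T + Y)/(-2 + T) (L(T, Y) = (Y + T)/(T - 2) = (T + Y)/(-2 + T))
80*L(J, 16) - 1198 = 80*((-108 + 16)/(-2 - 108)) - 1198 = 80*(-92/(-110)) - 1198 = 80*(-1/110*(-92)) - 1198 = 80*(46/55) - 1198 = 736/11 - 1198 = -12442/11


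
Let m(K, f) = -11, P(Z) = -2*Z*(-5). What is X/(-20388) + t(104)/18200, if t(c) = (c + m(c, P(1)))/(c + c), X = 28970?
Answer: -27416733979/19295203200 ≈ -1.4209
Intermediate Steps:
P(Z) = 10*Z
t(c) = (-11 + c)/(2*c) (t(c) = (c - 11)/(c + c) = (-11 + c)/((2*c)) = (-11 + c)*(1/(2*c)) = (-11 + c)/(2*c))
X/(-20388) + t(104)/18200 = 28970/(-20388) + ((1/2)*(-11 + 104)/104)/18200 = 28970*(-1/20388) + ((1/2)*(1/104)*93)*(1/18200) = -14485/10194 + (93/208)*(1/18200) = -14485/10194 + 93/3785600 = -27416733979/19295203200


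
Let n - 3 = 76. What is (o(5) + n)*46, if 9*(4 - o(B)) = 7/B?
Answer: 171488/45 ≈ 3810.8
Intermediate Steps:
n = 79 (n = 3 + 76 = 79)
o(B) = 4 - 7/(9*B)
(o(5) + n)*46 = ((4 - 7/9/5) + 79)*46 = ((4 - 7/9*⅕) + 79)*46 = ((4 - 7/45) + 79)*46 = (173/45 + 79)*46 = (3728/45)*46 = 171488/45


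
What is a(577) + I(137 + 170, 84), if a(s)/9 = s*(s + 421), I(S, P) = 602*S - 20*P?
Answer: 5365748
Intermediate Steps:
I(S, P) = -20*P + 602*S
a(s) = 9*s*(421 + s) (a(s) = 9*(s*(s + 421)) = 9*(s*(421 + s)) = 9*s*(421 + s))
a(577) + I(137 + 170, 84) = 9*577*(421 + 577) + (-20*84 + 602*(137 + 170)) = 9*577*998 + (-1680 + 602*307) = 5182614 + (-1680 + 184814) = 5182614 + 183134 = 5365748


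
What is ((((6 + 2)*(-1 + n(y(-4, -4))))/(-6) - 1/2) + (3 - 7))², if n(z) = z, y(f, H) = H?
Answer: 169/36 ≈ 4.6944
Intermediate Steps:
((((6 + 2)*(-1 + n(y(-4, -4))))/(-6) - 1/2) + (3 - 7))² = ((((6 + 2)*(-1 - 4))/(-6) - 1/2) + (3 - 7))² = (((8*(-5))*(-⅙) - 1*½) - 4)² = ((-40*(-⅙) - ½) - 4)² = ((20/3 - ½) - 4)² = (37/6 - 4)² = (13/6)² = 169/36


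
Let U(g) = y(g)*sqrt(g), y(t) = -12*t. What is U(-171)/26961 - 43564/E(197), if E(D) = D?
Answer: -43564/197 + 108*I*sqrt(19)/473 ≈ -221.14 + 0.99527*I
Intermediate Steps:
U(g) = -12*g**(3/2) (U(g) = (-12*g)*sqrt(g) = -12*g**(3/2))
U(-171)/26961 - 43564/E(197) = -(-6156)*I*sqrt(19)/26961 - 43564/197 = -(-6156)*I*sqrt(19)*(1/26961) - 43564*1/197 = (6156*I*sqrt(19))*(1/26961) - 43564/197 = 108*I*sqrt(19)/473 - 43564/197 = -43564/197 + 108*I*sqrt(19)/473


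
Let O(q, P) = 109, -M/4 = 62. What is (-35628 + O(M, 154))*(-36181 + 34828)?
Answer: 48057207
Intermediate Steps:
M = -248 (M = -4*62 = -248)
(-35628 + O(M, 154))*(-36181 + 34828) = (-35628 + 109)*(-36181 + 34828) = -35519*(-1353) = 48057207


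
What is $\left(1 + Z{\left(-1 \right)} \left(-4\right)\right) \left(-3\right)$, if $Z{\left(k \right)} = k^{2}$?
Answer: $9$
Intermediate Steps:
$\left(1 + Z{\left(-1 \right)} \left(-4\right)\right) \left(-3\right) = \left(1 + \left(-1\right)^{2} \left(-4\right)\right) \left(-3\right) = \left(1 + 1 \left(-4\right)\right) \left(-3\right) = \left(1 - 4\right) \left(-3\right) = \left(-3\right) \left(-3\right) = 9$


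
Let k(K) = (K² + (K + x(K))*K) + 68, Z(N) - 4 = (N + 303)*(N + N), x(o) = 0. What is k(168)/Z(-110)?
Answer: -14129/10614 ≈ -1.3312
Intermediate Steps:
Z(N) = 4 + 2*N*(303 + N) (Z(N) = 4 + (N + 303)*(N + N) = 4 + (303 + N)*(2*N) = 4 + 2*N*(303 + N))
k(K) = 68 + 2*K² (k(K) = (K² + (K + 0)*K) + 68 = (K² + K*K) + 68 = (K² + K²) + 68 = 2*K² + 68 = 68 + 2*K²)
k(168)/Z(-110) = (68 + 2*168²)/(4 + 2*(-110)² + 606*(-110)) = (68 + 2*28224)/(4 + 2*12100 - 66660) = (68 + 56448)/(4 + 24200 - 66660) = 56516/(-42456) = 56516*(-1/42456) = -14129/10614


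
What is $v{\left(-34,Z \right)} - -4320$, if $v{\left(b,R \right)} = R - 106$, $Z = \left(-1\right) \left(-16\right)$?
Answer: $4230$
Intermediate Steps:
$Z = 16$
$v{\left(b,R \right)} = -106 + R$
$v{\left(-34,Z \right)} - -4320 = \left(-106 + 16\right) - -4320 = -90 + 4320 = 4230$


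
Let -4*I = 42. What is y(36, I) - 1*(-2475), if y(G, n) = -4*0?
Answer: 2475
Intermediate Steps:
I = -21/2 (I = -¼*42 = -21/2 ≈ -10.500)
y(G, n) = 0
y(36, I) - 1*(-2475) = 0 - 1*(-2475) = 0 + 2475 = 2475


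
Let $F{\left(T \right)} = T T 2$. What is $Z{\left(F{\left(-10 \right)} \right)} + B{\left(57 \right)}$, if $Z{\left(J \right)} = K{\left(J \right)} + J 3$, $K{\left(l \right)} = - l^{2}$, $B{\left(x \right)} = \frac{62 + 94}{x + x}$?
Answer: $- \frac{748574}{19} \approx -39399.0$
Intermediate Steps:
$F{\left(T \right)} = 2 T^{2}$ ($F{\left(T \right)} = T^{2} \cdot 2 = 2 T^{2}$)
$B{\left(x \right)} = \frac{78}{x}$ ($B{\left(x \right)} = \frac{156}{2 x} = 156 \frac{1}{2 x} = \frac{78}{x}$)
$Z{\left(J \right)} = - J^{2} + 3 J$ ($Z{\left(J \right)} = - J^{2} + J 3 = - J^{2} + 3 J$)
$Z{\left(F{\left(-10 \right)} \right)} + B{\left(57 \right)} = 2 \left(-10\right)^{2} \left(3 - 2 \left(-10\right)^{2}\right) + \frac{78}{57} = 2 \cdot 100 \left(3 - 2 \cdot 100\right) + 78 \cdot \frac{1}{57} = 200 \left(3 - 200\right) + \frac{26}{19} = 200 \left(-197\right) + \frac{26}{19} = -39400 + \frac{26}{19} = - \frac{748574}{19}$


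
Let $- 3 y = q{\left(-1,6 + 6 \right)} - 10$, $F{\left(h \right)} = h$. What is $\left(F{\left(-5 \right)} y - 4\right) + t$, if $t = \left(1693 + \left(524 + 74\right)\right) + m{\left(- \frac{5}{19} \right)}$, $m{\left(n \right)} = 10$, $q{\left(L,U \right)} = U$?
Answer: $\frac{6901}{3} \approx 2300.3$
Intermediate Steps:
$y = - \frac{2}{3}$ ($y = - \frac{\left(6 + 6\right) - 10}{3} = - \frac{12 - 10}{3} = \left(- \frac{1}{3}\right) 2 = - \frac{2}{3} \approx -0.66667$)
$t = 2301$ ($t = \left(1693 + \left(524 + 74\right)\right) + 10 = \left(1693 + 598\right) + 10 = 2291 + 10 = 2301$)
$\left(F{\left(-5 \right)} y - 4\right) + t = \left(\left(-5\right) \left(- \frac{2}{3}\right) - 4\right) + 2301 = \left(\frac{10}{3} - 4\right) + 2301 = - \frac{2}{3} + 2301 = \frac{6901}{3}$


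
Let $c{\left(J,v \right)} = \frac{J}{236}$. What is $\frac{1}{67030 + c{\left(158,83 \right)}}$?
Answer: $\frac{118}{7909619} \approx 1.4919 \cdot 10^{-5}$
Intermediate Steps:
$c{\left(J,v \right)} = \frac{J}{236}$ ($c{\left(J,v \right)} = J \frac{1}{236} = \frac{J}{236}$)
$\frac{1}{67030 + c{\left(158,83 \right)}} = \frac{1}{67030 + \frac{1}{236} \cdot 158} = \frac{1}{67030 + \frac{79}{118}} = \frac{1}{\frac{7909619}{118}} = \frac{118}{7909619}$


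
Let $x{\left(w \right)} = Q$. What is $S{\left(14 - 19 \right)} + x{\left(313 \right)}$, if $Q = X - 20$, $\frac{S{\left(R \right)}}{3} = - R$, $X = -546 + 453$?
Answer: $-98$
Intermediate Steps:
$X = -93$
$S{\left(R \right)} = - 3 R$ ($S{\left(R \right)} = 3 \left(- R\right) = - 3 R$)
$Q = -113$ ($Q = -93 - 20 = -113$)
$x{\left(w \right)} = -113$
$S{\left(14 - 19 \right)} + x{\left(313 \right)} = - 3 \left(14 - 19\right) - 113 = \left(-3\right) \left(-5\right) - 113 = 15 - 113 = -98$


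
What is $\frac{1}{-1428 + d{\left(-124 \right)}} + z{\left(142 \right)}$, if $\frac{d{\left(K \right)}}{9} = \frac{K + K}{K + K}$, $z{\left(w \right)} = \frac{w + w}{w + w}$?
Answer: $\frac{1418}{1419} \approx 0.9993$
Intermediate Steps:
$z{\left(w \right)} = 1$ ($z{\left(w \right)} = \frac{2 w}{2 w} = 2 w \frac{1}{2 w} = 1$)
$d{\left(K \right)} = 9$ ($d{\left(K \right)} = 9 \frac{K + K}{K + K} = 9 \frac{2 K}{2 K} = 9 \cdot 2 K \frac{1}{2 K} = 9 \cdot 1 = 9$)
$\frac{1}{-1428 + d{\left(-124 \right)}} + z{\left(142 \right)} = \frac{1}{-1428 + 9} + 1 = \frac{1}{-1419} + 1 = - \frac{1}{1419} + 1 = \frac{1418}{1419}$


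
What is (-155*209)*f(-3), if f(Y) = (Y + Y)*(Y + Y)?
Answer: -1166220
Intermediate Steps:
f(Y) = 4*Y**2 (f(Y) = (2*Y)*(2*Y) = 4*Y**2)
(-155*209)*f(-3) = (-155*209)*(4*(-3)**2) = -129580*9 = -32395*36 = -1166220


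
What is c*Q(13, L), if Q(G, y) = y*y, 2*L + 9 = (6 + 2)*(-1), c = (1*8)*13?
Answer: 7514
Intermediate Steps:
c = 104 (c = 8*13 = 104)
L = -17/2 (L = -9/2 + ((6 + 2)*(-1))/2 = -9/2 + (8*(-1))/2 = -9/2 + (½)*(-8) = -9/2 - 4 = -17/2 ≈ -8.5000)
Q(G, y) = y²
c*Q(13, L) = 104*(-17/2)² = 104*(289/4) = 7514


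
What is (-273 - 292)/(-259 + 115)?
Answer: 565/144 ≈ 3.9236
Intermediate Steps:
(-273 - 292)/(-259 + 115) = -565/(-144) = -565*(-1/144) = 565/144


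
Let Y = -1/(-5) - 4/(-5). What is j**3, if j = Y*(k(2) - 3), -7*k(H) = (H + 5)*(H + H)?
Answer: -343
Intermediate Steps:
k(H) = -2*H*(5 + H)/7 (k(H) = -(H + 5)*(H + H)/7 = -(5 + H)*2*H/7 = -2*H*(5 + H)/7)
Y = 1 (Y = -1*(-1/5) - 4*(-1/5) = 1/5 + 4/5 = 1)
j = -7 (j = 1*(-2/7*2*(5 + 2) - 3) = 1*(-2/7*2*7 - 3) = 1*(-4 - 3) = 1*(-7) = -7)
j**3 = (-7)**3 = -343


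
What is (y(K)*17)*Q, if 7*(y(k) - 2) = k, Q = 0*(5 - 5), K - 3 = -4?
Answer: 0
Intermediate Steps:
K = -1 (K = 3 - 4 = -1)
Q = 0 (Q = 0*0 = 0)
y(k) = 2 + k/7
(y(K)*17)*Q = ((2 + (⅐)*(-1))*17)*0 = ((2 - ⅐)*17)*0 = ((13/7)*17)*0 = (221/7)*0 = 0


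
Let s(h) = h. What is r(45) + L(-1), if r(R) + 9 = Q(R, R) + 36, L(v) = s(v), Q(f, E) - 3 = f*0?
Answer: 29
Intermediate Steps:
Q(f, E) = 3 (Q(f, E) = 3 + f*0 = 3 + 0 = 3)
L(v) = v
r(R) = 30 (r(R) = -9 + (3 + 36) = -9 + 39 = 30)
r(45) + L(-1) = 30 - 1 = 29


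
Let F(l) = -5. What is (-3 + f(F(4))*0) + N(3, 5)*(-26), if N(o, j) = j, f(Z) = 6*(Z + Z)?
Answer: -133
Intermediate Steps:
f(Z) = 12*Z (f(Z) = 6*(2*Z) = 12*Z)
(-3 + f(F(4))*0) + N(3, 5)*(-26) = (-3 + (12*(-5))*0) + 5*(-26) = (-3 - 60*0) - 130 = (-3 + 0) - 130 = -3 - 130 = -133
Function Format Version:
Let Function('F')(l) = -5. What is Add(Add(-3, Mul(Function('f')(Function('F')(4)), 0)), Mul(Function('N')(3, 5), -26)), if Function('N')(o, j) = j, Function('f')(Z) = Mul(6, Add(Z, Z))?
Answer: -133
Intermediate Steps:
Function('f')(Z) = Mul(12, Z) (Function('f')(Z) = Mul(6, Mul(2, Z)) = Mul(12, Z))
Add(Add(-3, Mul(Function('f')(Function('F')(4)), 0)), Mul(Function('N')(3, 5), -26)) = Add(Add(-3, Mul(Mul(12, -5), 0)), Mul(5, -26)) = Add(Add(-3, Mul(-60, 0)), -130) = Add(Add(-3, 0), -130) = Add(-3, -130) = -133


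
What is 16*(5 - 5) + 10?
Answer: 10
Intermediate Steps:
16*(5 - 5) + 10 = 16*0 + 10 = 0 + 10 = 10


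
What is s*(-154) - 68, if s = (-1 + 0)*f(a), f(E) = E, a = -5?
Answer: -838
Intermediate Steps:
s = 5 (s = (-1 + 0)*(-5) = -1*(-5) = 5)
s*(-154) - 68 = 5*(-154) - 68 = -770 - 68 = -838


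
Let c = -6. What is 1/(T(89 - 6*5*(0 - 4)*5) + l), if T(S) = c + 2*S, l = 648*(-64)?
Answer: -1/40100 ≈ -2.4938e-5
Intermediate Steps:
l = -41472
T(S) = -6 + 2*S
1/(T(89 - 6*5*(0 - 4)*5) + l) = 1/((-6 + 2*(89 - 6*5*(0 - 4)*5)) - 41472) = 1/((-6 + 2*(89 - 30*(-4*5))) - 41472) = 1/((-6 + 2*(89 - 30*(-20))) - 41472) = 1/((-6 + 2*(89 - 1*(-600))) - 41472) = 1/((-6 + 2*(89 + 600)) - 41472) = 1/((-6 + 2*689) - 41472) = 1/((-6 + 1378) - 41472) = 1/(1372 - 41472) = 1/(-40100) = -1/40100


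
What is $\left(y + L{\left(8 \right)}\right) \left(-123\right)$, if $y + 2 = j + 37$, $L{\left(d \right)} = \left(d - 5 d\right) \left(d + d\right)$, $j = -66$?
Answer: $66789$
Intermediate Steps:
$L{\left(d \right)} = - 8 d^{2}$ ($L{\left(d \right)} = - 4 d 2 d = - 8 d^{2}$)
$y = -31$ ($y = -2 + \left(-66 + 37\right) = -2 - 29 = -31$)
$\left(y + L{\left(8 \right)}\right) \left(-123\right) = \left(-31 - 8 \cdot 8^{2}\right) \left(-123\right) = \left(-31 - 512\right) \left(-123\right) = \left(-543\right) \left(-123\right) = 66789$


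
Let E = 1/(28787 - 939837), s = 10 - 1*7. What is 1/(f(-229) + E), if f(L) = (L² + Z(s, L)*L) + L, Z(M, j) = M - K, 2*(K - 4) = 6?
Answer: 911050/48402264399 ≈ 1.8822e-5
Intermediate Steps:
s = 3 (s = 10 - 7 = 3)
K = 7 (K = 4 + (½)*6 = 4 + 3 = 7)
Z(M, j) = -7 + M (Z(M, j) = M - 1*7 = M - 7 = -7 + M)
E = -1/911050 (E = 1/(-911050) = -1/911050 ≈ -1.0976e-6)
f(L) = L² - 3*L (f(L) = (L² + (-7 + 3)*L) + L = (L² - 4*L) + L = L² - 3*L)
1/(f(-229) + E) = 1/(-229*(-3 - 229) - 1/911050) = 1/(-229*(-232) - 1/911050) = 1/(53128 - 1/911050) = 1/(48402264399/911050) = 911050/48402264399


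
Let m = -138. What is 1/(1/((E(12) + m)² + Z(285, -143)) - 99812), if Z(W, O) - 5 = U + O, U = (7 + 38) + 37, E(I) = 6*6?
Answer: -10348/1032854575 ≈ -1.0019e-5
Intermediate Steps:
E(I) = 36
U = 82 (U = 45 + 37 = 82)
Z(W, O) = 87 + O (Z(W, O) = 5 + (82 + O) = 87 + O)
1/(1/((E(12) + m)² + Z(285, -143)) - 99812) = 1/(1/((36 - 138)² + (87 - 143)) - 99812) = 1/(1/((-102)² - 56) - 99812) = 1/(1/(10404 - 56) - 99812) = 1/(1/10348 - 99812) = 1/(-1032854575/10348) = -10348/1032854575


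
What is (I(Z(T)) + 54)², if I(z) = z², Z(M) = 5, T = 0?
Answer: 6241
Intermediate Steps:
(I(Z(T)) + 54)² = (5² + 54)² = (25 + 54)² = 79² = 6241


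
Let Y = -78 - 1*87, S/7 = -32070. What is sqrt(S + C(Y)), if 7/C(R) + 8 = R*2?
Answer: 7*I*sqrt(3097046)/26 ≈ 473.8*I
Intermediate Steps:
S = -224490 (S = 7*(-32070) = -224490)
Y = -165 (Y = -78 - 87 = -165)
C(R) = 7/(-8 + 2*R) (C(R) = 7/(-8 + R*2) = 7/(-8 + 2*R))
sqrt(S + C(Y)) = sqrt(-224490 + 7/(2*(-4 - 165))) = sqrt(-224490 + (7/2)/(-169)) = sqrt(-224490 + (7/2)*(-1/169)) = sqrt(-224490 - 7/338) = sqrt(-75877627/338) = 7*I*sqrt(3097046)/26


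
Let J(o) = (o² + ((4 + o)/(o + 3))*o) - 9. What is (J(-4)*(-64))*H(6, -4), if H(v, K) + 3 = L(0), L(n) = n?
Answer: 1344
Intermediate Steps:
J(o) = -9 + o² + o*(4 + o)/(3 + o) (J(o) = (o² + ((4 + o)/(3 + o))*o) - 9 = (o² + o*(4 + o)/(3 + o)) - 9 = -9 + o² + o*(4 + o)/(3 + o))
H(v, K) = -3 (H(v, K) = -3 + 0 = -3)
(J(-4)*(-64))*H(6, -4) = (((-27 + (-4)³ - 5*(-4) + 4*(-4)²)/(3 - 4))*(-64))*(-3) = (((-27 - 64 + 20 + 4*16)/(-1))*(-64))*(-3) = (-(-27 - 64 + 20 + 64)*(-64))*(-3) = (-1*(-7)*(-64))*(-3) = (7*(-64))*(-3) = -448*(-3) = 1344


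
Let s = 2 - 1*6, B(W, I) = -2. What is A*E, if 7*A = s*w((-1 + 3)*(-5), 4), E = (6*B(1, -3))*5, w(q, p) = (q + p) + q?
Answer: -3840/7 ≈ -548.57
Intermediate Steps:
w(q, p) = p + 2*q (w(q, p) = (p + q) + q = p + 2*q)
s = -4 (s = 2 - 6 = -4)
E = -60 (E = (6*(-2))*5 = -12*5 = -60)
A = 64/7 (A = (-4*(4 + 2*((-1 + 3)*(-5))))/7 = (-4*(4 + 2*(2*(-5))))/7 = (-4*(4 + 2*(-10)))/7 = (-4*(4 - 20))/7 = (-4*(-16))/7 = (⅐)*64 = 64/7 ≈ 9.1429)
A*E = (64/7)*(-60) = -3840/7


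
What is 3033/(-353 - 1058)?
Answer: -3033/1411 ≈ -2.1495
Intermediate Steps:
3033/(-353 - 1058) = 3033/(-1411) = -1/1411*3033 = -3033/1411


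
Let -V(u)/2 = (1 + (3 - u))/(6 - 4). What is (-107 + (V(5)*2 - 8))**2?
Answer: 12769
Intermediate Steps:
V(u) = -4 + u (V(u) = -2*(1 + (3 - u))/(6 - 4) = -2*(4 - u)/2 = -2*(2 - u/2) = -4 + u)
(-107 + (V(5)*2 - 8))**2 = (-107 + ((-4 + 5)*2 - 8))**2 = (-107 + (1*2 - 8))**2 = (-107 + (2 - 8))**2 = (-107 - 6)**2 = (-113)**2 = 12769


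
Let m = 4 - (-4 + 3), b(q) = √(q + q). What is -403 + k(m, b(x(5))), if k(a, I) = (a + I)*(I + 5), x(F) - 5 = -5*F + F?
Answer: -408 + 10*I*√30 ≈ -408.0 + 54.772*I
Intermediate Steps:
x(F) = 5 - 4*F (x(F) = 5 + (-5*F + F) = 5 - 4*F)
b(q) = √2*√q (b(q) = √(2*q) = √2*√q)
m = 5 (m = 4 - 1*(-1) = 4 + 1 = 5)
k(a, I) = (5 + I)*(I + a) (k(a, I) = (I + a)*(5 + I) = (5 + I)*(I + a))
-403 + k(m, b(x(5))) = -403 + ((√2*√(5 - 4*5))² + 5*(√2*√(5 - 4*5)) + 5*5 + (√2*√(5 - 4*5))*5) = -403 + ((√2*√(5 - 20))² + 5*(√2*√(5 - 20)) + 25 + (√2*√(5 - 20))*5) = -403 + ((√2*√(-15))² + 5*(√2*√(-15)) + 25 + (√2*√(-15))*5) = -403 + ((√2*(I*√15))² + 5*(√2*(I*√15)) + 25 + (√2*(I*√15))*5) = -403 + ((I*√30)² + 5*(I*√30) + 25 + (I*√30)*5) = -403 + (-30 + 5*I*√30 + 25 + 5*I*√30) = -403 + (-5 + 10*I*√30) = -408 + 10*I*√30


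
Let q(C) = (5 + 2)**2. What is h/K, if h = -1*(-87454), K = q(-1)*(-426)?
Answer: -43727/10437 ≈ -4.1896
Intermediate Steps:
q(C) = 49 (q(C) = 7**2 = 49)
K = -20874 (K = 49*(-426) = -20874)
h = 87454
h/K = 87454/(-20874) = 87454*(-1/20874) = -43727/10437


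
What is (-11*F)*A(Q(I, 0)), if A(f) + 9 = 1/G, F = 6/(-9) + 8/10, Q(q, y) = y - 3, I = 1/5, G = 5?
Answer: 968/75 ≈ 12.907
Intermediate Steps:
I = ⅕ ≈ 0.20000
Q(q, y) = -3 + y
F = 2/15 (F = 6*(-⅑) + 8*(⅒) = -⅔ + ⅘ = 2/15 ≈ 0.13333)
A(f) = -44/5 (A(f) = -9 + 1/5 = -9 + ⅕ = -44/5)
(-11*F)*A(Q(I, 0)) = -11*2/15*(-44/5) = -22/15*(-44/5) = 968/75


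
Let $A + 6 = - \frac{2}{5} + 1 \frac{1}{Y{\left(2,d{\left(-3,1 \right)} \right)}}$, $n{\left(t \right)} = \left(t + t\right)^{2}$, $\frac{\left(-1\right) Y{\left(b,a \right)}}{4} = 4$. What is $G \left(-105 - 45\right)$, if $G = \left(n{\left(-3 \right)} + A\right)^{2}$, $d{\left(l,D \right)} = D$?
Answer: $- \frac{16751307}{128} \approx -1.3087 \cdot 10^{5}$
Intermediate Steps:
$Y{\left(b,a \right)} = -16$ ($Y{\left(b,a \right)} = \left(-4\right) 4 = -16$)
$n{\left(t \right)} = 4 t^{2}$ ($n{\left(t \right)} = \left(2 t\right)^{2} = 4 t^{2}$)
$A = - \frac{517}{80}$ ($A = -6 + \left(- \frac{2}{5} + 1 \frac{1}{-16}\right) = -6 + \left(\left(-2\right) \frac{1}{5} + 1 \left(- \frac{1}{16}\right)\right) = -6 - \frac{37}{80} = - \frac{517}{80} \approx -6.4625$)
$G = \frac{5583769}{6400}$ ($G = \left(4 \left(-3\right)^{2} - \frac{517}{80}\right)^{2} = \left(4 \cdot 9 - \frac{517}{80}\right)^{2} = \left(36 - \frac{517}{80}\right)^{2} = \left(\frac{2363}{80}\right)^{2} = \frac{5583769}{6400} \approx 872.46$)
$G \left(-105 - 45\right) = \frac{5583769 \left(-105 - 45\right)}{6400} = \frac{5583769}{6400} \left(-150\right) = - \frac{16751307}{128}$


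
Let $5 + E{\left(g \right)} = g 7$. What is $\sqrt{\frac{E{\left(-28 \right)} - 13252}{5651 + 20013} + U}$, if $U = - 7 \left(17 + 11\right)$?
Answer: $\frac{i \sqrt{2022482397}}{3208} \approx 14.019 i$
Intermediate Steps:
$E{\left(g \right)} = -5 + 7 g$ ($E{\left(g \right)} = -5 + g 7 = -5 + 7 g$)
$U = -196$ ($U = \left(-7\right) 28 = -196$)
$\sqrt{\frac{E{\left(-28 \right)} - 13252}{5651 + 20013} + U} = \sqrt{\frac{\left(-5 + 7 \left(-28\right)\right) - 13252}{5651 + 20013} - 196} = \sqrt{\frac{\left(-5 - 196\right) - 13252}{25664} - 196} = \sqrt{\left(-201 - 13252\right) \frac{1}{25664} - 196} = \sqrt{\left(-13453\right) \frac{1}{25664} - 196} = \sqrt{- \frac{13453}{25664} - 196} = \sqrt{- \frac{5043597}{25664}} = \frac{i \sqrt{2022482397}}{3208}$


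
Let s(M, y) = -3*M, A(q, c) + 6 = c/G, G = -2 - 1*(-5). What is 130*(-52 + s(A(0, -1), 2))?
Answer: -4290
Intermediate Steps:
G = 3 (G = -2 + 5 = 3)
A(q, c) = -6 + c/3
130*(-52 + s(A(0, -1), 2)) = 130*(-52 - 3*(-6 + (⅓)*(-1))) = 130*(-52 - 3*(-6 - ⅓)) = 130*(-52 - 3*(-19/3)) = 130*(-52 + 19) = 130*(-33) = -4290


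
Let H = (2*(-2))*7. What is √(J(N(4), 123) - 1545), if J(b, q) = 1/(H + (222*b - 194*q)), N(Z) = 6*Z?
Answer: I*√532326437542/18562 ≈ 39.307*I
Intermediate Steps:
H = -28 (H = -4*7 = -28)
J(b, q) = 1/(-28 - 194*q + 222*b) (J(b, q) = 1/(-28 + (222*b - 194*q)) = 1/(-28 + (-194*q + 222*b)) = 1/(-28 - 194*q + 222*b))
√(J(N(4), 123) - 1545) = √(-1/(28 - 1332*4 + 194*123) - 1545) = √(-1/(28 - 222*24 + 23862) - 1545) = √(-1/(28 - 5328 + 23862) - 1545) = √(-1/18562 - 1545) = √(-28678291/18562) = I*√532326437542/18562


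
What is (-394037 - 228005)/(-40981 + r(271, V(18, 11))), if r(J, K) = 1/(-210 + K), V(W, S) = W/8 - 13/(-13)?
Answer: 514428734/33891291 ≈ 15.179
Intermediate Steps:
V(W, S) = 1 + W/8 (V(W, S) = W*(⅛) - 13*(-1/13) = W/8 + 1 = 1 + W/8)
(-394037 - 228005)/(-40981 + r(271, V(18, 11))) = (-394037 - 228005)/(-40981 + 1/(-210 + (1 + (⅛)*18))) = -622042/(-40981 + 1/(-210 + (1 + 9/4))) = -622042/(-40981 + 1/(-210 + 13/4)) = -622042/(-40981 + 1/(-827/4)) = -622042/(-40981 - 4/827) = -622042/(-33891291/827) = -622042*(-827/33891291) = 514428734/33891291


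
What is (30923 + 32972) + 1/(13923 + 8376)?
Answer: 1424794606/22299 ≈ 63895.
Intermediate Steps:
(30923 + 32972) + 1/(13923 + 8376) = 63895 + 1/22299 = 1424794606/22299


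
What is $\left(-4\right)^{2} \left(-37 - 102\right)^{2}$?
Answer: $309136$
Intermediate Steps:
$\left(-4\right)^{2} \left(-37 - 102\right)^{2} = 16 \left(-139\right)^{2} = 16 \cdot 19321 = 309136$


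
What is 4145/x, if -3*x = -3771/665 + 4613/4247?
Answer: 35119610925/12947792 ≈ 2712.4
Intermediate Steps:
x = 12947792/8472765 (x = -(-3771/665 + 4613/4247)/3 = -1/3*(-12947792/2824255) = 12947792/8472765 ≈ 1.5282)
4145/x = 4145/(12947792/8472765) = 4145*(8472765/12947792) = 35119610925/12947792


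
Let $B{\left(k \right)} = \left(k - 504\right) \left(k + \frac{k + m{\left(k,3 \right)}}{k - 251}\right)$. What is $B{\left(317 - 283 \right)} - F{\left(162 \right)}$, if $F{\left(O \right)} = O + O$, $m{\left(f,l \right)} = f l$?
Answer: $- \frac{3474048}{217} \approx -16009.0$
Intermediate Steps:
$F{\left(O \right)} = 2 O$
$B{\left(k \right)} = \left(-504 + k\right) \left(k + \frac{4 k}{-251 + k}\right)$ ($B{\left(k \right)} = \left(k - 504\right) \left(k + \frac{k + k 3}{k - 251}\right) = \left(-504 + k\right) \left(k + \frac{k + 3 k}{-251 + k}\right) = \left(-504 + k\right) \left(k + \frac{4 k}{-251 + k}\right)$)
$B{\left(317 - 283 \right)} - F{\left(162 \right)} = \frac{\left(317 - 283\right) \left(124488 + \left(317 - 283\right)^{2} - 751 \left(317 - 283\right)\right)}{-251 + \left(317 - 283\right)} - 2 \cdot 162 = \frac{34 \left(124488 + 34^{2} - 25534\right)}{-251 + 34} - 324 = \frac{34 \left(124488 + 1156 - 25534\right)}{-217} - 324 = 34 \left(- \frac{1}{217}\right) 100110 - 324 = - \frac{3403740}{217} - 324 = - \frac{3474048}{217}$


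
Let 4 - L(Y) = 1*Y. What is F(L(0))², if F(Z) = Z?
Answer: 16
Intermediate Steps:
L(Y) = 4 - Y
F(L(0))² = (4 - 1*0)² = (4 + 0)² = 4² = 16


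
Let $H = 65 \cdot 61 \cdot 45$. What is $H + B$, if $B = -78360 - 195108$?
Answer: $-95043$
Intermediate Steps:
$H = 178425$ ($H = 3965 \cdot 45 = 178425$)
$B = -273468$
$H + B = 178425 - 273468 = -95043$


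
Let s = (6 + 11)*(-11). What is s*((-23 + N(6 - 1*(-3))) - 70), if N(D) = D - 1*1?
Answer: 15895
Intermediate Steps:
N(D) = -1 + D (N(D) = D - 1 = -1 + D)
s = -187 (s = 17*(-11) = -187)
s*((-23 + N(6 - 1*(-3))) - 70) = -187*((-23 + (-1 + (6 - 1*(-3)))) - 70) = -187*((-23 + (-1 + (6 + 3))) - 70) = -187*((-23 + (-1 + 9)) - 70) = -187*((-23 + 8) - 70) = -187*(-15 - 70) = -187*(-85) = 15895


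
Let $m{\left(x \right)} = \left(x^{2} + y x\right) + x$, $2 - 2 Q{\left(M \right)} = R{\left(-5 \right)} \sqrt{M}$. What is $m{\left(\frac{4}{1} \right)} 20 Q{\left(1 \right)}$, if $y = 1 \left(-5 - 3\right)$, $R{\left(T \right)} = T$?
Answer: $-840$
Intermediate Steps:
$y = -8$ ($y = 1 \left(-8\right) = -8$)
$Q{\left(M \right)} = 1 + \frac{5 \sqrt{M}}{2}$ ($Q{\left(M \right)} = 1 - \frac{\left(-5\right) \sqrt{M}}{2} = 1 + \frac{5 \sqrt{M}}{2}$)
$m{\left(x \right)} = x^{2} - 7 x$ ($m{\left(x \right)} = \left(x^{2} - 8 x\right) + x = x^{2} - 7 x$)
$m{\left(\frac{4}{1} \right)} 20 Q{\left(1 \right)} = \frac{4}{1} \left(-7 + \frac{4}{1}\right) 20 \left(1 + \frac{5 \sqrt{1}}{2}\right) = 4 \cdot 1 \left(-7 + 4 \cdot 1\right) 20 \left(1 + \frac{5}{2} \cdot 1\right) = 4 \left(-7 + 4\right) 20 \left(1 + \frac{5}{2}\right) = 4 \left(-3\right) 20 \cdot \frac{7}{2} = \left(-12\right) 20 \cdot \frac{7}{2} = \left(-240\right) \frac{7}{2} = -840$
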